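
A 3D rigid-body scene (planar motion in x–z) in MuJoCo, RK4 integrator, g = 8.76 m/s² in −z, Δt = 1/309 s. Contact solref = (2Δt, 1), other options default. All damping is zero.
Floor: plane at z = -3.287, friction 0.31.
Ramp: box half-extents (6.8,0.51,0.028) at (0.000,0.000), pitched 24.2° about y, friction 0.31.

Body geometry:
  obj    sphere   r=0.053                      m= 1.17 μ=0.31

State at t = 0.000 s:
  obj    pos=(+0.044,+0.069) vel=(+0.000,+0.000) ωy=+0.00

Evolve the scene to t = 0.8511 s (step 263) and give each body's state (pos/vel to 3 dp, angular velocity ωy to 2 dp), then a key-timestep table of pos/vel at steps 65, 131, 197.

State at t = 0.8511 s:
  obj    pos=(+0.891,-0.312) vel=(+1.991,-0.895) ωy=+41.19

Key-timestep trajectory:
   step    t(s)  obj.x    obj.z    obj.vx   obj.vz 
     65  0.2104   +0.096  +0.046  +0.492  -0.221
    131  0.4239   +0.254  -0.025  +0.992  -0.446
    197  0.6375   +0.520  -0.145  +1.492  -0.670


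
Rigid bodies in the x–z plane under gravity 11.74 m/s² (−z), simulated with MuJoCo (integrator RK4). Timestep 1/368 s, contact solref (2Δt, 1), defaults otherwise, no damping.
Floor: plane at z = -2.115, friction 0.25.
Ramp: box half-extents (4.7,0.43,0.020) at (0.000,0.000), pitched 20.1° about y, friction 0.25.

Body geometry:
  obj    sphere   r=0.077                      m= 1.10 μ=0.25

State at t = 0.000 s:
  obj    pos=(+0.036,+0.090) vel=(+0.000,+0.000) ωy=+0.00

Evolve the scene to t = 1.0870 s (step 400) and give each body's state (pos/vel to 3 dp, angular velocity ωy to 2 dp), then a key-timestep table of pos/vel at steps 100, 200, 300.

State at t = 1.0870 s:
  obj    pos=(+1.635,-0.495) vel=(+2.942,-1.077) ωy=+40.68

Key-timestep trajectory:
   step    t(s)  obj.x    obj.z    obj.vx   obj.vz 
    100  0.2717   +0.136  +0.054  +0.735  -0.269
    200  0.5435   +0.436  -0.056  +1.471  -0.538
    300  0.8152   +0.935  -0.239  +2.206  -0.807


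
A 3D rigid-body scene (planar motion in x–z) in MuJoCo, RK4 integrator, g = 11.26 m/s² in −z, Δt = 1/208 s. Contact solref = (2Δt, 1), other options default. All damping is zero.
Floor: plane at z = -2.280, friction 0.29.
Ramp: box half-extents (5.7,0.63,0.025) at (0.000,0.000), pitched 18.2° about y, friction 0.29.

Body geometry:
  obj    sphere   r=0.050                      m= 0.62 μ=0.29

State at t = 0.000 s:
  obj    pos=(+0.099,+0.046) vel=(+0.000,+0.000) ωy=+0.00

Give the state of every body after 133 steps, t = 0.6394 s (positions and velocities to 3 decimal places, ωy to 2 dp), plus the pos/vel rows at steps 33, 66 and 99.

State at t = 0.6394 s:
  obj    pos=(+0.587,-0.114) vel=(+1.526,-0.502) ωy=+32.12

Key-timestep trajectory:
   step    t(s)  obj.x    obj.z    obj.vx   obj.vz 
     33  0.1587   +0.129  +0.036  +0.379  -0.125
     66  0.3173   +0.219  +0.007  +0.757  -0.249
     99  0.4760   +0.369  -0.043  +1.136  -0.373


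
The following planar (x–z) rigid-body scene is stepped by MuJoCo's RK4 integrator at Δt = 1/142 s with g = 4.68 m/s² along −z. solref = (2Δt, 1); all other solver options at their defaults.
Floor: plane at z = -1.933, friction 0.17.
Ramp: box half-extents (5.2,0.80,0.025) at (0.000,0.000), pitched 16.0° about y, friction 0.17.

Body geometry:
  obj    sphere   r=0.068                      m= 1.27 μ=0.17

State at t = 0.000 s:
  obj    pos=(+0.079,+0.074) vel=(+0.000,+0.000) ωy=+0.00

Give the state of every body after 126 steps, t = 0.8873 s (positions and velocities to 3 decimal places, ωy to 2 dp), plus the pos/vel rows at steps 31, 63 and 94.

State at t = 0.8873 s:
  obj    pos=(+0.428,-0.026) vel=(+0.786,-0.225) ωy=+12.02

Key-timestep trajectory:
   step    t(s)  obj.x    obj.z    obj.vx   obj.vz 
     31  0.2183   +0.100  +0.068  +0.193  -0.055
     63  0.4437   +0.166  +0.049  +0.393  -0.113
     94  0.6620   +0.273  +0.018  +0.586  -0.168


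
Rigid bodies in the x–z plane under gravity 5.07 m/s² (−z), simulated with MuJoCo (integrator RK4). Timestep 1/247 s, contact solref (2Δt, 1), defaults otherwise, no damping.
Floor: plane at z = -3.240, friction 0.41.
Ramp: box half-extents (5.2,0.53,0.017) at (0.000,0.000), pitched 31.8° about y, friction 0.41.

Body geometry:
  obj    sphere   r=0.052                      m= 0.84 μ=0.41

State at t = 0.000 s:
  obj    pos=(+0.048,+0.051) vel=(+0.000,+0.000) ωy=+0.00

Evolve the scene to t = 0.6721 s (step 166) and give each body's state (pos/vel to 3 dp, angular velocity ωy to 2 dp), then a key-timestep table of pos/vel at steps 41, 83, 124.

State at t = 0.6721 s:
  obj    pos=(+0.415,-0.176) vel=(+1.090,-0.676) ωy=+24.66

Key-timestep trajectory:
   step    t(s)  obj.x    obj.z    obj.vx   obj.vz 
     41  0.1660   +0.071  +0.037  +0.269  -0.167
     83  0.3360   +0.140  -0.005  +0.545  -0.338
    124  0.5020   +0.253  -0.075  +0.814  -0.505


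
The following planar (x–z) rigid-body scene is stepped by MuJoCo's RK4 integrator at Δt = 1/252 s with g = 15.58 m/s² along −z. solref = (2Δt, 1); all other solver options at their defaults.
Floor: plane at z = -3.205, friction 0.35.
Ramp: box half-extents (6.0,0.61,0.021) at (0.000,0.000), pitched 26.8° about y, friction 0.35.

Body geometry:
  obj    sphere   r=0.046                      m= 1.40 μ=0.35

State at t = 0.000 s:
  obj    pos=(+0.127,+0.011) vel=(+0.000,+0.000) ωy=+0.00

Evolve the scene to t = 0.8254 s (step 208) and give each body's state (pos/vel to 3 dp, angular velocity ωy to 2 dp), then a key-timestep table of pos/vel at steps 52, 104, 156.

State at t = 0.8254 s:
  obj    pos=(+1.653,-0.760) vel=(+3.697,-1.867) ωy=+90.02

Key-timestep trajectory:
   step    t(s)  obj.x    obj.z    obj.vx   obj.vz 
     52  0.2063   +0.222  -0.037  +0.924  -0.467
    104  0.4127   +0.508  -0.182  +1.848  -0.934
    156  0.6190   +0.985  -0.423  +2.773  -1.401


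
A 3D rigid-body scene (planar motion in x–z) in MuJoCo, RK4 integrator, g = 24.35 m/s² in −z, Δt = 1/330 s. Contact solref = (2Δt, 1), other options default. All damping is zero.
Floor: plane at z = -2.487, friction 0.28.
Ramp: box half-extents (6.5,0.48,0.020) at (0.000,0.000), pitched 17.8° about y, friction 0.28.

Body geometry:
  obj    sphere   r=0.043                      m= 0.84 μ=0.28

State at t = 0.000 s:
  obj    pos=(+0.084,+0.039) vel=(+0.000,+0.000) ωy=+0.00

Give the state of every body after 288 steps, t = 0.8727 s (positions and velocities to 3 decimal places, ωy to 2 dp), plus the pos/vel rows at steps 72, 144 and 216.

State at t = 0.8727 s:
  obj    pos=(+2.012,-0.580) vel=(+4.418,-1.419) ωy=+107.90

Key-timestep trajectory:
   step    t(s)  obj.x    obj.z    obj.vx   obj.vz 
     72  0.2182   +0.205  +0.000  +1.105  -0.355
    144  0.4364   +0.566  -0.116  +2.209  -0.709
    216  0.6545   +1.169  -0.309  +3.314  -1.064


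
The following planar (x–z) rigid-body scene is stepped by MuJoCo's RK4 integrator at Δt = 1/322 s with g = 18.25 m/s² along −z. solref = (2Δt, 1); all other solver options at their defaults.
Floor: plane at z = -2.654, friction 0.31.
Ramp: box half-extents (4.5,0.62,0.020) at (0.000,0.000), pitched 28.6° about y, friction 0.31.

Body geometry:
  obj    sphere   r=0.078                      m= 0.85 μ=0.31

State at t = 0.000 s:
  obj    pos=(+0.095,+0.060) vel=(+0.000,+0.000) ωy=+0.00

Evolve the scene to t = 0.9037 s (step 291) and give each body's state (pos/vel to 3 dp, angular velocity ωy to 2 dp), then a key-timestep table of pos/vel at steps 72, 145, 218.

State at t = 0.9037 s:
  obj    pos=(+2.332,-1.160) vel=(+4.951,-2.700) ωy=+72.29

Key-timestep trajectory:
   step    t(s)  obj.x    obj.z    obj.vx   obj.vz 
     72  0.2236   +0.232  -0.015  +1.225  -0.668
    145  0.4503   +0.651  -0.243  +2.467  -1.345
    218  0.6770   +1.351  -0.625  +3.709  -2.022


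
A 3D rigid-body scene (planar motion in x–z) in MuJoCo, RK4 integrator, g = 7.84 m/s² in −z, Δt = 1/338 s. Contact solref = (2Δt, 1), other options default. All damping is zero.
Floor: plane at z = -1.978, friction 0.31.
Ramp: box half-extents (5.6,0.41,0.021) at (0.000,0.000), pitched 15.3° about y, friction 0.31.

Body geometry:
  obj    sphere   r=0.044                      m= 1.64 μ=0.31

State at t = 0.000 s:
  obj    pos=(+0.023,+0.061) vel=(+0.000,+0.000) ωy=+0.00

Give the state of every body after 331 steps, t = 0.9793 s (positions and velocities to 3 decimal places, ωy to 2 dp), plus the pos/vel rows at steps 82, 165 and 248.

State at t = 0.9793 s:
  obj    pos=(+0.707,-0.126) vel=(+1.396,-0.382) ωy=+32.89

Key-timestep trajectory:
   step    t(s)  obj.x    obj.z    obj.vx   obj.vz 
     82  0.2426   +0.065  +0.050  +0.346  -0.095
    165  0.4882   +0.193  +0.015  +0.696  -0.190
    248  0.7337   +0.407  -0.044  +1.046  -0.286


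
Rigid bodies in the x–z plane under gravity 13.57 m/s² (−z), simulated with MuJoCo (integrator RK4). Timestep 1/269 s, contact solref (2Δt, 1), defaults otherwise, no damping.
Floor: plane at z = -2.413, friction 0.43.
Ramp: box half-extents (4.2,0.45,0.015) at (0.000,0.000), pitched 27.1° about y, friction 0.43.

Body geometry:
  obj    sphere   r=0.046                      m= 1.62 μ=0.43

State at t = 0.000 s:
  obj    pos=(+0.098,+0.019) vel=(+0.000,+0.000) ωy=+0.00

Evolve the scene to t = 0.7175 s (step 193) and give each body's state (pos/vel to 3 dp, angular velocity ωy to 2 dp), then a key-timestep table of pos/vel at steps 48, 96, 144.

State at t = 0.7175 s:
  obj    pos=(+1.110,-0.499) vel=(+2.820,-1.443) ωy=+68.86

Key-timestep trajectory:
   step    t(s)  obj.x    obj.z    obj.vx   obj.vz 
     48  0.1784   +0.160  -0.014  +0.701  -0.359
     96  0.3569   +0.348  -0.110  +1.403  -0.718
    144  0.5353   +0.661  -0.270  +2.104  -1.077


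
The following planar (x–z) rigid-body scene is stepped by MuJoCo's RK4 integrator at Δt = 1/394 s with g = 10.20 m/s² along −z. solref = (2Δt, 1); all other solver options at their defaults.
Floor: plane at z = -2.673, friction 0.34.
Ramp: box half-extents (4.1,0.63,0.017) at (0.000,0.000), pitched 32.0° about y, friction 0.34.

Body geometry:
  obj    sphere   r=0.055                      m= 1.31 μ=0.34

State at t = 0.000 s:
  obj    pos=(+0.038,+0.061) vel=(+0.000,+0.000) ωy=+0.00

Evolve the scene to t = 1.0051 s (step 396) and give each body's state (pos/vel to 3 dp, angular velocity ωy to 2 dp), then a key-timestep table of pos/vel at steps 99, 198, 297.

State at t = 1.0051 s:
  obj    pos=(+1.692,-0.972) vel=(+3.291,-2.056) ωy=+70.55

Key-timestep trajectory:
   step    t(s)  obj.x    obj.z    obj.vx   obj.vz 
     99  0.2513   +0.141  -0.003  +0.823  -0.514
    198  0.5025   +0.452  -0.197  +1.645  -1.028
    297  0.7538   +0.968  -0.520  +2.468  -1.542


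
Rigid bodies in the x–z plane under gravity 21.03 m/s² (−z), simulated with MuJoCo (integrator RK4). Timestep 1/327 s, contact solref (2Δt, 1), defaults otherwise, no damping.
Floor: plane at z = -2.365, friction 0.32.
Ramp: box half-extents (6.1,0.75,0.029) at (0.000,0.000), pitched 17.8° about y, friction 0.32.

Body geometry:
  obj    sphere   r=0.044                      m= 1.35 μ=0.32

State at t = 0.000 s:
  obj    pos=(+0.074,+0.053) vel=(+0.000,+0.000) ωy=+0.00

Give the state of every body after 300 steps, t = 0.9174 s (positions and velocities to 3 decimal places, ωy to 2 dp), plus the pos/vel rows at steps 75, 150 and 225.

State at t = 0.9174 s:
  obj    pos=(+1.914,-0.538) vel=(+4.011,-1.288) ωy=+95.74

Key-timestep trajectory:
   step    t(s)  obj.x    obj.z    obj.vx   obj.vz 
     75  0.2294   +0.189  +0.016  +1.003  -0.322
    150  0.4587   +0.534  -0.095  +2.006  -0.644
    225  0.6881   +1.109  -0.279  +3.008  -0.966


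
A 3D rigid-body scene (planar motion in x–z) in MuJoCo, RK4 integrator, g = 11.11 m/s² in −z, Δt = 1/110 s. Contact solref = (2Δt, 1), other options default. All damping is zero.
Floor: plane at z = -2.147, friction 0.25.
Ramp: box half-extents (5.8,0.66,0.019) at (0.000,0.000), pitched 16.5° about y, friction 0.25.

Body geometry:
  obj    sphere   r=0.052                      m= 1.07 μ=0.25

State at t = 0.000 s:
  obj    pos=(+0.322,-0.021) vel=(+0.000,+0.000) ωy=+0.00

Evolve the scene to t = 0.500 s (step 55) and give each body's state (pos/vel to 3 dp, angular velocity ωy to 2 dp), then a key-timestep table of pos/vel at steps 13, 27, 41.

State at t = 0.500 s:
  obj    pos=(+0.592,-0.101) vel=(+1.081,-0.320) ωy=+21.66

Key-timestep trajectory:
   step    t(s)  obj.x    obj.z    obj.vx   obj.vz 
     13  0.1182   +0.337  -0.026  +0.256  -0.075
     27  0.2455   +0.387  -0.041  +0.530  -0.157
     41  0.3727   +0.472  -0.066  +0.806  -0.239


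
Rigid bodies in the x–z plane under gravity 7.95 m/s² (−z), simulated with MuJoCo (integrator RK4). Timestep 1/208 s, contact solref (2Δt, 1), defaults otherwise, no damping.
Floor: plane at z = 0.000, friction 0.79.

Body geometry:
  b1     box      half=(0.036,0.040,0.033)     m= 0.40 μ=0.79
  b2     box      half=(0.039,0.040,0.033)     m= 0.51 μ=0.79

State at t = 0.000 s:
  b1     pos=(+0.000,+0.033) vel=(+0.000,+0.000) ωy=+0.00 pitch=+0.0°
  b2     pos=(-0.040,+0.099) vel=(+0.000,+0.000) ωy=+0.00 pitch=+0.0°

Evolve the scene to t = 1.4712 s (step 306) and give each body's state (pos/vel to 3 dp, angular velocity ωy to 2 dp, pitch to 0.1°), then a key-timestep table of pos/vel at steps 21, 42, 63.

State at t = 1.4712 s:
  b1     pos=(+0.000,+0.033) vel=(+0.000,+0.000) ωy=+0.00 pitch=+0.0°
  b2     pos=(-0.079,+0.039) vel=(+0.000,+0.000) ωy=+0.00 pitch=-90.0°

Key-timestep trajectory:
   step    t(s)  b1.x    b1.z    b1.vx   b1.vz   b2.x    b2.z    b2.vx   b2.vz 
     21  0.1010   +0.000  +0.033  +0.000  +0.000   -0.043  +0.098  -0.065  -0.014
     42  0.2019   +0.000  +0.033  +0.000  +0.000   -0.055  +0.093  -0.191  -0.132
     63  0.3029   +0.000  +0.033  +0.000  +0.000   -0.077  +0.051  -0.219  -0.786


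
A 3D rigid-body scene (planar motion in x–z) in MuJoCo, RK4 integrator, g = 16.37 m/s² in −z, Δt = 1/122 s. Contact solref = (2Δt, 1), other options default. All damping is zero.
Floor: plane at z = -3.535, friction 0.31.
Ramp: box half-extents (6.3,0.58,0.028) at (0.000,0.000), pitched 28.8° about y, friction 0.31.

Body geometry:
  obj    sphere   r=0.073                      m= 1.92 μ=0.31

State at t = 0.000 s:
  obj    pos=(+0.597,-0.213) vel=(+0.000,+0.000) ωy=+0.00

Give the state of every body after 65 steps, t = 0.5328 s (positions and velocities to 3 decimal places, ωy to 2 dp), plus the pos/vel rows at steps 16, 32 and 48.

State at t = 0.5328 s:
  obj    pos=(+1.298,-0.598) vel=(+2.630,-1.446) ωy=+41.09

Key-timestep trajectory:
   step    t(s)  obj.x    obj.z    obj.vx   obj.vz 
     16  0.1311   +0.640  -0.236  +0.648  -0.356
     32  0.2623   +0.767  -0.306  +1.295  -0.712
     48  0.3934   +0.979  -0.423  +1.943  -1.068


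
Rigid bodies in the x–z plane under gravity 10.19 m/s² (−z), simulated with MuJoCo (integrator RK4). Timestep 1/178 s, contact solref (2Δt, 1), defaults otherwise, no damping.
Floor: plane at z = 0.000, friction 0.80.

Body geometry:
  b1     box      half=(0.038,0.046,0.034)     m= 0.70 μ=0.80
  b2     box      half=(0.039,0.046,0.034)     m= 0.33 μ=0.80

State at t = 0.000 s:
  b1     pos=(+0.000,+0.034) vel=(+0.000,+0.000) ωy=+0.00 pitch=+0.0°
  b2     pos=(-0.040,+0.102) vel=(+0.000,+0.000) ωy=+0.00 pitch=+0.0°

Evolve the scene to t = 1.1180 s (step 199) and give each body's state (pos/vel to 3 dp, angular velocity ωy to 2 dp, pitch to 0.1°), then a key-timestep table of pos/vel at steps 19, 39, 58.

State at t = 1.1180 s:
  b1     pos=(+0.000,+0.034) vel=(+0.000,+0.000) ωy=+0.00 pitch=+0.0°
  b2     pos=(-0.080,+0.039) vel=(+0.000,+0.000) ωy=+0.00 pitch=-90.0°

Key-timestep trajectory:
   step    t(s)  b1.x    b1.z    b1.vx   b1.vz   b2.x    b2.z    b2.vx   b2.vz 
     19  0.1067   +0.000  +0.034  +0.000  +0.000   -0.042  +0.102  -0.049  -0.006
     39  0.2191   +0.000  +0.034  +0.000  +0.000   -0.055  +0.098  -0.197  -0.103
     58  0.3258   +0.000  +0.034  +0.000  +0.000   -0.081  +0.051  -0.259  -0.923


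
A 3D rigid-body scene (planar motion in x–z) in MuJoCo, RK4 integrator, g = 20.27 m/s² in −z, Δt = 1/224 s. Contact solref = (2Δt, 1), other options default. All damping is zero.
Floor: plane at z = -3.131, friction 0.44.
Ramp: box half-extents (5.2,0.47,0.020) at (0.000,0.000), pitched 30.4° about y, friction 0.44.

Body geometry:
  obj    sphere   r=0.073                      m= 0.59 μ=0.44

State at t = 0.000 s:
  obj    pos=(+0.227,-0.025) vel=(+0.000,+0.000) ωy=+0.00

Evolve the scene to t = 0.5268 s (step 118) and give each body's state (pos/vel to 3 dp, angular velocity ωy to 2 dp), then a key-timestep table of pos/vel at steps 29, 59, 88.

State at t = 0.5268 s:
  obj    pos=(+1.104,-0.540) vel=(+3.329,-1.953) ωy=+52.86

Key-timestep trajectory:
   step    t(s)  obj.x    obj.z    obj.vx   obj.vz 
     29  0.1295   +0.280  -0.056  +0.818  -0.480
     59  0.2634   +0.446  -0.154  +1.665  -0.977
     88  0.3929   +0.715  -0.311  +2.483  -1.457


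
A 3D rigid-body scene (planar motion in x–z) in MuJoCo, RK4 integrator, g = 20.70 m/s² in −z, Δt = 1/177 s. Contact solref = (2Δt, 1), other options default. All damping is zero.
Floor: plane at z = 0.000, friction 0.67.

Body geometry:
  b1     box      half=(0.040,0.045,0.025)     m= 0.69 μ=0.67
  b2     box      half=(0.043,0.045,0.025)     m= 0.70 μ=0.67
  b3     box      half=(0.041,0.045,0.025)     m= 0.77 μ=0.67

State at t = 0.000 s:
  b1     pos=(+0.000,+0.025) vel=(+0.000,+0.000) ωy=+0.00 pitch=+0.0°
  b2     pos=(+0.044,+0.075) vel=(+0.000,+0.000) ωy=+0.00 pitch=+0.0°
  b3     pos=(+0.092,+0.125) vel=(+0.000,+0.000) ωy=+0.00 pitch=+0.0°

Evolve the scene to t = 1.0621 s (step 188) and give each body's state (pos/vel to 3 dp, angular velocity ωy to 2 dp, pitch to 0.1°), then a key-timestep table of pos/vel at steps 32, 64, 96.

State at t = 1.0621 s:
  b1     pos=(+0.000,+0.025) vel=(+0.000,+0.000) ωy=+0.00 pitch=+0.0°
  b2     pos=(+0.081,+0.043) vel=(+0.000,+0.000) ωy=+0.00 pitch=+90.0°
  b3     pos=(+0.172,+0.041) vel=(+0.000,+0.000) ωy=+0.00 pitch=+90.0°

Key-timestep trajectory:
   step    t(s)  b1.x    b1.z    b1.vx   b1.vz   b2.x    b2.z    b2.vx   b2.vz   b3.x    b3.z    b3.vx   b3.vz 
     32  0.1808   +0.000  +0.025  +0.000  +0.000   +0.091  +0.046  +0.328  +0.208   +0.165  +0.044  +0.464  -0.145
     64  0.3616   +0.000  +0.025  +0.000  +0.000   +0.108  +0.050  -0.098  +0.004   +0.175  +0.043  -0.120  -0.063
     96  0.5424   +0.000  +0.025  +0.000  +0.000   +0.076  +0.046  +0.118  -0.046   +0.172  +0.041  +0.000  +0.000


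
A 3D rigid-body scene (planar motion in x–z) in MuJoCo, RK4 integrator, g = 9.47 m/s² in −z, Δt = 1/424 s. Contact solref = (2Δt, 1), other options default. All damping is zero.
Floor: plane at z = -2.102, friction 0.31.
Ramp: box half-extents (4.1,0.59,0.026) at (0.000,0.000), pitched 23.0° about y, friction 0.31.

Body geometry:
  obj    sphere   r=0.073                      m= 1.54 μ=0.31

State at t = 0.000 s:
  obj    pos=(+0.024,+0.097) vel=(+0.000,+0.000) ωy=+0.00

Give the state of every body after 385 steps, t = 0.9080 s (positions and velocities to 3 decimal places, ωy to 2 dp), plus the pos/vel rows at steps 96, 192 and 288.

State at t = 0.9080 s:
  obj    pos=(+1.027,-0.328) vel=(+2.209,-0.938) ωy=+32.87

Key-timestep trajectory:
   step    t(s)  obj.x    obj.z    obj.vx   obj.vz 
     96  0.2264   +0.087  +0.071  +0.551  -0.234
    192  0.4528   +0.274  -0.009  +1.102  -0.468
    288  0.6792   +0.585  -0.141  +1.653  -0.701


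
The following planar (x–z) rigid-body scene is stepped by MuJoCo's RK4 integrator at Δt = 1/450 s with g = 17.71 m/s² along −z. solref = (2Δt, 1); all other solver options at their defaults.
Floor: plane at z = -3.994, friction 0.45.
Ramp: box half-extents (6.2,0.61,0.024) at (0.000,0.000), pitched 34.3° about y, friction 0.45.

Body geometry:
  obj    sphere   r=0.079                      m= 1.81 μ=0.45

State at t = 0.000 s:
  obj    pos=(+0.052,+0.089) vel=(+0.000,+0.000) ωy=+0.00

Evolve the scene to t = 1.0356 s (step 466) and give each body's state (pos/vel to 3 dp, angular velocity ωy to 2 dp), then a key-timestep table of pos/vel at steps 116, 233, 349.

State at t = 1.0356 s:
  obj    pos=(+3.210,-2.065) vel=(+6.098,-4.160) ωy=+93.44

Key-timestep trajectory:
   step    t(s)  obj.x    obj.z    obj.vx   obj.vz 
    116  0.2578   +0.248  -0.044  +1.518  -1.036
    233  0.5178   +0.842  -0.449  +3.049  -2.080
    349  0.7756   +1.823  -1.119  +4.567  -3.116


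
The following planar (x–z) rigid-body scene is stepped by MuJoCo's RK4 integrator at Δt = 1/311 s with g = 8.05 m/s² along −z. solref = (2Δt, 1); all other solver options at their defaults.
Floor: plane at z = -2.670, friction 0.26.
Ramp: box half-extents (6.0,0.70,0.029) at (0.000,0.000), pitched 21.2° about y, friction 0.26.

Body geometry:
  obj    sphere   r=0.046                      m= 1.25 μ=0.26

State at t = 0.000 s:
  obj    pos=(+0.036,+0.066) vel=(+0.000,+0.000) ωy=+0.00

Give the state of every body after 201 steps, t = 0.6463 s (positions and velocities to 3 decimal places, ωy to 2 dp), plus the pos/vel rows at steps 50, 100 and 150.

State at t = 0.6463 s:
  obj    pos=(+0.441,-0.091) vel=(+1.253,-0.486) ωy=+29.21

Key-timestep trajectory:
   step    t(s)  obj.x    obj.z    obj.vx   obj.vz 
     50  0.1608   +0.061  +0.057  +0.312  -0.121
    100  0.3215   +0.136  +0.028  +0.623  -0.242
    150  0.4823   +0.262  -0.021  +0.935  -0.363


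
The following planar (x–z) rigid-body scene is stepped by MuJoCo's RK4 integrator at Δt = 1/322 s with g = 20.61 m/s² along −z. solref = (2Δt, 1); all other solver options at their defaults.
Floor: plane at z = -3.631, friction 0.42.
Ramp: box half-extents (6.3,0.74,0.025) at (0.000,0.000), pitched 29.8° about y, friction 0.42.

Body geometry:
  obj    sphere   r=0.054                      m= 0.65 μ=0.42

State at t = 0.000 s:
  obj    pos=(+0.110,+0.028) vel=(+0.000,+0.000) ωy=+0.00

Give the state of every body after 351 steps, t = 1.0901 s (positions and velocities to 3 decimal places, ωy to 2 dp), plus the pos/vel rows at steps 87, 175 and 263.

State at t = 1.0901 s:
  obj    pos=(+3.882,-2.132) vel=(+6.920,-3.963) ωy=+147.68

Key-timestep trajectory:
   step    t(s)  obj.x    obj.z    obj.vx   obj.vz 
     87  0.2702   +0.342  -0.105  +1.716  -0.982
    175  0.5435   +1.048  -0.509  +3.451  -1.976
    263  0.8168   +2.228  -1.185  +5.185  -2.970


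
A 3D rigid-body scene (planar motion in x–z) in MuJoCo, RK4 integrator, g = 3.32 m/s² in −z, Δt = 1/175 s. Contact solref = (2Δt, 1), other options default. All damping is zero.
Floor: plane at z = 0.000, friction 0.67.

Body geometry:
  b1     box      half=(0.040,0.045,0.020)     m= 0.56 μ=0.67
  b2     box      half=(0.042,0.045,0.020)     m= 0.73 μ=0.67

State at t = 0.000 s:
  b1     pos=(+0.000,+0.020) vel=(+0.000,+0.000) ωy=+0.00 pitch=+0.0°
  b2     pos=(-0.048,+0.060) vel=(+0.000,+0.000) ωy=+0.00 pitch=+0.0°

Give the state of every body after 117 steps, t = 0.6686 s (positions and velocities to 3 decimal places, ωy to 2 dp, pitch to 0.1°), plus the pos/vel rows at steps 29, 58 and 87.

State at t = 0.6686 s:
  b1     pos=(+0.000,+0.020) vel=(+0.000,+0.000) ωy=+0.00 pitch=+0.0°
  b2     pos=(-0.100,+0.045) vel=(-0.020,+0.005) ωy=-0.45 pitch=-100.8°

Key-timestep trajectory:
   step    t(s)  b1.x    b1.z    b1.vx   b1.vz   b2.x    b2.z    b2.vx   b2.vz 
     29  0.1657   +0.000  +0.020  +0.000  +0.000   -0.054  +0.056  -0.077  -0.066
     58  0.3314   +0.000  +0.020  +0.000  +0.000   -0.069  +0.046  -0.087  +0.006
     87  0.4971   +0.000  +0.020  +0.000  +0.000   -0.085  +0.044  -0.129  -0.040


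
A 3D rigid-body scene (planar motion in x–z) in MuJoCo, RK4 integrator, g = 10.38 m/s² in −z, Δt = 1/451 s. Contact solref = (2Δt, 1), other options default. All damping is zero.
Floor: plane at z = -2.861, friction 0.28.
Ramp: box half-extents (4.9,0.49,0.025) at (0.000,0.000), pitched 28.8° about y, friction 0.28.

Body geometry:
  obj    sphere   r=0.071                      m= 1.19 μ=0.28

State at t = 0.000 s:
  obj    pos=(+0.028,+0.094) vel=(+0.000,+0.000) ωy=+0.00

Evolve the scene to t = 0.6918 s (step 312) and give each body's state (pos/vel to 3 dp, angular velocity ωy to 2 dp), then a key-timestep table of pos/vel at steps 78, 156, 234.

State at t = 0.6918 s:
  obj    pos=(+0.777,-0.318) vel=(+2.165,-1.190) ωy=+34.80

Key-timestep trajectory:
   step    t(s)  obj.x    obj.z    obj.vx   obj.vz 
     78  0.1729   +0.075  +0.068  +0.541  -0.298
    156  0.3459   +0.215  -0.009  +1.083  -0.595
    234  0.5188   +0.449  -0.138  +1.624  -0.893


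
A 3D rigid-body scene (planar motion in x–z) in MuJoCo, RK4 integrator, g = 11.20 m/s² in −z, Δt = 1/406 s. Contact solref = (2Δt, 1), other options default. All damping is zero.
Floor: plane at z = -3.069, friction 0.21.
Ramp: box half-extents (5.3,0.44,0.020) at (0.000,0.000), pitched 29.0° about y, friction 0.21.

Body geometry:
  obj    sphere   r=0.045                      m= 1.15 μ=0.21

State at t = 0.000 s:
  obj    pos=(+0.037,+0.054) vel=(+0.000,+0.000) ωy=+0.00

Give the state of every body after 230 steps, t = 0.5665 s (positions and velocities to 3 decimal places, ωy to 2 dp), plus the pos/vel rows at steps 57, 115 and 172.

State at t = 0.5665 s:
  obj    pos=(+0.581,-0.248) vel=(+1.922,-1.065) ωy=+48.81

Key-timestep trajectory:
   step    t(s)  obj.x    obj.z    obj.vx   obj.vz 
     57  0.1404   +0.070  +0.035  +0.476  -0.264
    115  0.2833   +0.173  -0.022  +0.961  -0.533
    172  0.4236   +0.341  -0.115  +1.437  -0.797


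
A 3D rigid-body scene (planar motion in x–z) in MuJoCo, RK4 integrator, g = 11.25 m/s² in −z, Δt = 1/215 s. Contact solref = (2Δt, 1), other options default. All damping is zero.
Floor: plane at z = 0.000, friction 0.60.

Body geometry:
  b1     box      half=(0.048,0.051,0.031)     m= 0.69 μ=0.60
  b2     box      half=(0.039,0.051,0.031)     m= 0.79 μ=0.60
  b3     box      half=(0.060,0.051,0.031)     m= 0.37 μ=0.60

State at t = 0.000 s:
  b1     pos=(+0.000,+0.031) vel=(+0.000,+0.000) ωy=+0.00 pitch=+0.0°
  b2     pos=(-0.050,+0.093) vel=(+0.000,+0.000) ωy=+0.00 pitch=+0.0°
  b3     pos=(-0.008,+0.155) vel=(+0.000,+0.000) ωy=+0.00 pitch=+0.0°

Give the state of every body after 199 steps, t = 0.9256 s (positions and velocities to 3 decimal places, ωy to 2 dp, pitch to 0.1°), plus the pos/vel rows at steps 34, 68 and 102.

State at t = 0.9256 s:
  b1     pos=(+0.000,+0.031) vel=(+0.000,+0.000) ωy=+0.00 pitch=+0.0°
  b2     pos=(-0.088,+0.039) vel=(+0.000,+0.000) ωy=+0.00 pitch=-90.0°
  b3     pos=(+0.132,+0.031) vel=(+0.000,+0.000) ωy=+0.00 pitch=+180.0°

Key-timestep trajectory:
   step    t(s)  b1.x    b1.z    b1.vx   b1.vz   b2.x    b2.z    b2.vx   b2.vz   b3.x    b3.z    b3.vx   b3.vz 
     34  0.1581   +0.000  +0.031  +0.000  +0.000   -0.050  +0.093  +0.000  +0.000   -0.001  +0.153  +0.108  -0.039
     68  0.3163   +0.000  +0.031  +0.000  +0.000   -0.051  +0.093  -0.030  -0.003   +0.035  +0.127  +0.409  -0.079
    102  0.4744   +0.000  +0.031  +0.000  +0.000   -0.069  +0.085  -0.240  -0.214   +0.112  +0.075  +0.519  -0.951


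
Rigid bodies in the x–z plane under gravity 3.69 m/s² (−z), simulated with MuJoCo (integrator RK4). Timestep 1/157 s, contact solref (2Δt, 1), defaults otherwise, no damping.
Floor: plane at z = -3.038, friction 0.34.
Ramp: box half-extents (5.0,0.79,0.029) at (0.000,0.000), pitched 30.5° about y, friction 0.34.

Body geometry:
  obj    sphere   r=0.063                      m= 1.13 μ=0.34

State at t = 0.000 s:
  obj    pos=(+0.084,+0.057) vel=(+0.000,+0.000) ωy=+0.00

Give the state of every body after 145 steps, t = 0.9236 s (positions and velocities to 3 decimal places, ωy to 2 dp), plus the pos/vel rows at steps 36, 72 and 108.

State at t = 0.9236 s:
  obj    pos=(+0.576,-0.232) vel=(+1.065,-0.627) ωy=+19.61

Key-timestep trajectory:
   step    t(s)  obj.x    obj.z    obj.vx   obj.vz 
     36  0.2293   +0.114  +0.039  +0.264  -0.156
     72  0.4586   +0.205  -0.014  +0.529  -0.311
    108  0.6879   +0.357  -0.103  +0.793  -0.467


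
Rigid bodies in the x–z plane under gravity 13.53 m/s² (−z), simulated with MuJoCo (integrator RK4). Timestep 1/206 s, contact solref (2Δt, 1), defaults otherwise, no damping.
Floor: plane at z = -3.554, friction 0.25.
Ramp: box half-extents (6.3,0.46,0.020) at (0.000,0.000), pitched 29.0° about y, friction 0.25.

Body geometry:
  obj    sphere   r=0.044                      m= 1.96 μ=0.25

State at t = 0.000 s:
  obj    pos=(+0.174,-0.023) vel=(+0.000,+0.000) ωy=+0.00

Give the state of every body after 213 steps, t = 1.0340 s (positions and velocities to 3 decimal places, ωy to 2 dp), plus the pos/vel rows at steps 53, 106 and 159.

State at t = 1.0340 s:
  obj    pos=(+2.365,-1.238) vel=(+4.237,-2.349) ωy=+110.08

Key-timestep trajectory:
   step    t(s)  obj.x    obj.z    obj.vx   obj.vz 
     53  0.2573   +0.310  -0.098  +1.055  -0.585
    106  0.5146   +0.717  -0.324  +2.109  -1.169
    159  0.7718   +1.395  -0.700  +3.163  -1.753


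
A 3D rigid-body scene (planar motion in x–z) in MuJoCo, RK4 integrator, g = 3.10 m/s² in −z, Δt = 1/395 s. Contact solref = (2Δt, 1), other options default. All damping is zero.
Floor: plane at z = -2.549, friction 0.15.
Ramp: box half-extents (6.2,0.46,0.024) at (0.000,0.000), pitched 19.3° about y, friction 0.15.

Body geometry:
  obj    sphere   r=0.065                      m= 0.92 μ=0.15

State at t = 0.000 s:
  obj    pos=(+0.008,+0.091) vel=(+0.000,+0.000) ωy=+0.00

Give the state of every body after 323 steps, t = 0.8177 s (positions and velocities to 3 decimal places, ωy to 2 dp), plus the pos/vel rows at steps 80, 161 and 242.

State at t = 0.8177 s:
  obj    pos=(+0.239,+0.011) vel=(+0.565,-0.198) ωy=+9.21

Key-timestep trajectory:
   step    t(s)  obj.x    obj.z    obj.vx   obj.vz 
     80  0.2025   +0.022  +0.086  +0.140  -0.049
    161  0.4076   +0.066  +0.071  +0.282  -0.099
    242  0.6127   +0.138  +0.046  +0.423  -0.148


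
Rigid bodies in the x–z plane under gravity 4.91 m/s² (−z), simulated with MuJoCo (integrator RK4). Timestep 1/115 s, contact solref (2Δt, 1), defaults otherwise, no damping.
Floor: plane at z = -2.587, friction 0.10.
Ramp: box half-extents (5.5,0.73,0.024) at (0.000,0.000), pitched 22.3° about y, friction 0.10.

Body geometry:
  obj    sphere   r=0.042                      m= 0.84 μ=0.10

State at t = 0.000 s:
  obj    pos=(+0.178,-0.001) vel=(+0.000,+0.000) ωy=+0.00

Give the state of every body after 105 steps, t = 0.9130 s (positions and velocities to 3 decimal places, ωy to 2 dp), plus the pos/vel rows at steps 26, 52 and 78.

State at t = 0.9130 s:
  obj    pos=(+0.721,-0.225) vel=(+1.191,-0.485) ωy=+24.69

Key-timestep trajectory:
   step    t(s)  obj.x    obj.z    obj.vx   obj.vz 
     26  0.2261   +0.211  -0.015  +0.295  -0.121
     52  0.4522   +0.311  -0.056  +0.586  -0.254
     78  0.6783   +0.478  -0.125  +0.884  -0.364


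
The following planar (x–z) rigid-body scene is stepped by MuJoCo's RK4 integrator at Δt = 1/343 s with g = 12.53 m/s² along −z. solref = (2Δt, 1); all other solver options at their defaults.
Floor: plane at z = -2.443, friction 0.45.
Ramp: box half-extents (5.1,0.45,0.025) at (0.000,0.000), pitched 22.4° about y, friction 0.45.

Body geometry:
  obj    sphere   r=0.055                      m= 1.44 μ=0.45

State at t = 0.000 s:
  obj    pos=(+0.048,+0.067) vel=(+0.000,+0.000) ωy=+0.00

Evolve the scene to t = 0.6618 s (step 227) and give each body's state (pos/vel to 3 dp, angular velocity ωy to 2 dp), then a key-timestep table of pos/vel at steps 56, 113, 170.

State at t = 0.6618 s:
  obj    pos=(+0.739,-0.218) vel=(+2.087,-0.860) ωy=+41.03

Key-timestep trajectory:
   step    t(s)  obj.x    obj.z    obj.vx   obj.vz 
     56  0.1633   +0.090  +0.049  +0.515  -0.212
    113  0.3294   +0.219  -0.004  +1.039  -0.428
    170  0.4956   +0.435  -0.093  +1.563  -0.644


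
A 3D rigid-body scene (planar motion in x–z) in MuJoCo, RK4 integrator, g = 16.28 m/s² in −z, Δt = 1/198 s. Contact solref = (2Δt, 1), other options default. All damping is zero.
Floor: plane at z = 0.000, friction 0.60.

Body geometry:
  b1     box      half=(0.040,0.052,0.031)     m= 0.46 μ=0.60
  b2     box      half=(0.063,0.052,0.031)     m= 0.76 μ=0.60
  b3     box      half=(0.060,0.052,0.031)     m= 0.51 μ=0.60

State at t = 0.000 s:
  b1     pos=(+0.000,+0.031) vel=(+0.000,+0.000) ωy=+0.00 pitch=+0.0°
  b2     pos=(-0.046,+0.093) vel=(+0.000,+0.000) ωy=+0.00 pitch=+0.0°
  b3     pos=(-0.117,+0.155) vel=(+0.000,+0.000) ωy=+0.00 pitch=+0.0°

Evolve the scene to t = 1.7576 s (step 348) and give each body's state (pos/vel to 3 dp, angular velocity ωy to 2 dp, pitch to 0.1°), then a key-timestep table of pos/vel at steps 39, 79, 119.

State at t = 1.7576 s:
  b1     pos=(+0.000,+0.031) vel=(+0.000,+0.000) ωy=+0.00 pitch=+0.0°
  b2     pos=(-0.107,+0.063) vel=(+0.000,+0.000) ωy=+0.00 pitch=-90.0°
  b3     pos=(-0.220,+0.060) vel=(+0.000,+0.000) ωy=+0.00 pitch=-90.0°

Key-timestep trajectory:
   step    t(s)  b1.x    b1.z    b1.vx   b1.vz   b2.x    b2.z    b2.vx   b2.vz   b3.x    b3.z    b3.vx   b3.vz 
     39  0.1970   +0.000  +0.031  +0.000  +0.000   -0.088  +0.069  -0.254  -0.015   -0.174  +0.065  -0.208  +0.088
     79  0.3990   +0.000  +0.031  +0.000  +0.000   -0.106  +0.063  -0.111  -0.049   -0.234  +0.065  -0.122  +0.037
    119  0.6010   +0.000  +0.031  +0.000  +0.000   -0.107  +0.063  +0.000  +0.000   -0.214  +0.063  -0.006  +0.001


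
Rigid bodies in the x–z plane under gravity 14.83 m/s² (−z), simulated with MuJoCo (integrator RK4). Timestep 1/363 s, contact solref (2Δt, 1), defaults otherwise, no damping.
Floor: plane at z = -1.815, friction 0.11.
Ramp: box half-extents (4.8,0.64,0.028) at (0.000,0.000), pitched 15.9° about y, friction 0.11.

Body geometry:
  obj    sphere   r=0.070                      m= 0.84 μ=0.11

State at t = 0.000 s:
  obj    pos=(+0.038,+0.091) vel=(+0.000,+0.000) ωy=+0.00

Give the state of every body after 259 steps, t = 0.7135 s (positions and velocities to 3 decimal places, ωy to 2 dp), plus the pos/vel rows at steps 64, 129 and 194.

State at t = 0.7135 s:
  obj    pos=(+0.749,-0.111) vel=(+1.992,-0.567) ωy=+29.57

Key-timestep trajectory:
   step    t(s)  obj.x    obj.z    obj.vx   obj.vz 
     64  0.1763   +0.081  +0.079  +0.492  -0.140
    129  0.3554   +0.214  +0.041  +0.992  -0.283
    194  0.5344   +0.437  -0.022  +1.492  -0.425


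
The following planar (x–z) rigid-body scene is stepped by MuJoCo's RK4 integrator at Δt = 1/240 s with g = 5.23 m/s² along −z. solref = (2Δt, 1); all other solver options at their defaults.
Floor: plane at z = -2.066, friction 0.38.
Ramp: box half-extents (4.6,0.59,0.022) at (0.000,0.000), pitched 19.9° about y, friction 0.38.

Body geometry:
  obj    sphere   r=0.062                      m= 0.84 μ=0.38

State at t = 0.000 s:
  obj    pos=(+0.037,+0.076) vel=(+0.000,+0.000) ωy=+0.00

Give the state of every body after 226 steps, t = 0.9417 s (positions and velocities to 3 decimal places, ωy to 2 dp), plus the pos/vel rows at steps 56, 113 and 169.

State at t = 0.9417 s:
  obj    pos=(+0.567,-0.116) vel=(+1.126,-0.408) ωy=+19.31

Key-timestep trajectory:
   step    t(s)  obj.x    obj.z    obj.vx   obj.vz 
     56  0.2333   +0.070  +0.064  +0.279  -0.101
    113  0.4708   +0.170  +0.028  +0.563  -0.204
    169  0.7042   +0.333  -0.031  +0.842  -0.305


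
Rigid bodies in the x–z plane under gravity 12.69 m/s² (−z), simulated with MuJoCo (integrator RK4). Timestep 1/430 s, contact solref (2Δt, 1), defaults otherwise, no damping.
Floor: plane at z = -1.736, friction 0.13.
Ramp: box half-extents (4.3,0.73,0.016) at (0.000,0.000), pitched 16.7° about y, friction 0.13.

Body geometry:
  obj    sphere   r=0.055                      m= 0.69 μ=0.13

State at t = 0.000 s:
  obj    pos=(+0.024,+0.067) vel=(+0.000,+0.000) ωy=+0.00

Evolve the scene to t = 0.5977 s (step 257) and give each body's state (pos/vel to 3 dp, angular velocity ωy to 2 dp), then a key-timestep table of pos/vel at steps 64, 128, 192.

State at t = 0.5977 s:
  obj    pos=(+0.470,-0.067) vel=(+1.491,-0.447) ωy=+28.30

Key-timestep trajectory:
   step    t(s)  obj.x    obj.z    obj.vx   obj.vz 
     64  0.1488   +0.052  +0.059  +0.371  -0.111
    128  0.2977   +0.135  +0.034  +0.743  -0.223
    192  0.4465   +0.273  -0.008  +1.114  -0.334


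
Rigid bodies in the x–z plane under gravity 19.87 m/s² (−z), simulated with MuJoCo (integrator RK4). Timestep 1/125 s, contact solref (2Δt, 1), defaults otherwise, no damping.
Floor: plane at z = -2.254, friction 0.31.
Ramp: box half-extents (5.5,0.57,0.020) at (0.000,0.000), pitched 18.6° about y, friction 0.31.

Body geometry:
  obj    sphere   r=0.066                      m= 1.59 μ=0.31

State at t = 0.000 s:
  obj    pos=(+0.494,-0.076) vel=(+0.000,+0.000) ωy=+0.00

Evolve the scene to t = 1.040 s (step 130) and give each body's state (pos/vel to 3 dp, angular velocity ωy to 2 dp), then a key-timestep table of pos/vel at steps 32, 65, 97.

State at t = 1.040 s:
  obj    pos=(+2.814,-0.856) vel=(+4.462,-1.502) ωy=+71.32

Key-timestep trajectory:
   step    t(s)  obj.x    obj.z    obj.vx   obj.vz 
     32  0.2560   +0.635  -0.123  +1.099  -0.370
     65  0.5200   +1.074  -0.271  +2.231  -0.751
     97  0.7760   +1.786  -0.510  +3.329  -1.120


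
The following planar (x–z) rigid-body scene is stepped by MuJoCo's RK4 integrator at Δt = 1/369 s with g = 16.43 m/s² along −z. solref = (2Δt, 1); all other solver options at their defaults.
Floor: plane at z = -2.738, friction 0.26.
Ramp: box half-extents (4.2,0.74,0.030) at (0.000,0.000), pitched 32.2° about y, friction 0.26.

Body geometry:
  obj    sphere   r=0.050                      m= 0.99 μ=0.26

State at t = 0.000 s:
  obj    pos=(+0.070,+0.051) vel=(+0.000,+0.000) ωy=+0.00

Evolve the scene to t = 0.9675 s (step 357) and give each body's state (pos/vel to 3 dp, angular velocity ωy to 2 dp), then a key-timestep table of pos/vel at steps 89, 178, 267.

State at t = 0.9675 s:
  obj    pos=(+2.547,-1.509) vel=(+5.120,-3.224) ωy=+120.99

Key-timestep trajectory:
   step    t(s)  obj.x    obj.z    obj.vx   obj.vz 
     89  0.2412   +0.224  -0.046  +1.277  -0.804
    178  0.4824   +0.686  -0.337  +2.553  -1.608
    267  0.7236   +1.455  -0.822  +3.829  -2.411


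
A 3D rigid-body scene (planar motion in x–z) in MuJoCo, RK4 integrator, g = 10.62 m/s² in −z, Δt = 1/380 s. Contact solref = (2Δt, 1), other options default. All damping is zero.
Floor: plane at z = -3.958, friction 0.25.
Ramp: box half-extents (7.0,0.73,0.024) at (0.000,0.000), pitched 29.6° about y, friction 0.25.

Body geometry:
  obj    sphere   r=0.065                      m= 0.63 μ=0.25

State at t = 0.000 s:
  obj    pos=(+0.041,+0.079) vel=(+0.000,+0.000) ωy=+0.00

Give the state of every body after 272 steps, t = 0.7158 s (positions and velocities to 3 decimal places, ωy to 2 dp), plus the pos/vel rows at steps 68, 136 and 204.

State at t = 0.7158 s:
  obj    pos=(+0.876,-0.395) vel=(+2.332,-1.325) ωy=+41.25

Key-timestep trajectory:
   step    t(s)  obj.x    obj.z    obj.vx   obj.vz 
     68  0.1789   +0.093  +0.049  +0.583  -0.331
    136  0.3579   +0.250  -0.040  +1.166  -0.662
    204  0.5368   +0.511  -0.188  +1.749  -0.994


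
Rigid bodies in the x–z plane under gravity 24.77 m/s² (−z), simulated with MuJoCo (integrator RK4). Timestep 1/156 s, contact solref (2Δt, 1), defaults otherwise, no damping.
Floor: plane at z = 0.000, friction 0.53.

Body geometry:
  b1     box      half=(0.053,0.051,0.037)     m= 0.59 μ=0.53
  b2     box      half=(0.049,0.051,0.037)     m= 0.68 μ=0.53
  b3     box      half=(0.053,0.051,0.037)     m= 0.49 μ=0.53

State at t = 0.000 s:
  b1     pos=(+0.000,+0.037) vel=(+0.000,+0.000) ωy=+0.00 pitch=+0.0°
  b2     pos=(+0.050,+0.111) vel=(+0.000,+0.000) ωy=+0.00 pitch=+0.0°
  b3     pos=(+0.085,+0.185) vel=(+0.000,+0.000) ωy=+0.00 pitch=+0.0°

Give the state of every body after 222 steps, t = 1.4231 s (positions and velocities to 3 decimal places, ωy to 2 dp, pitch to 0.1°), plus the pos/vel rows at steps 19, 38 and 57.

State at t = 1.4231 s:
  b1     pos=(+0.000,+0.037) vel=(+0.000,+0.000) ωy=+0.00 pitch=+0.0°
  b2     pos=(+0.100,+0.049) vel=(+0.000,+0.000) ωy=+0.00 pitch=+90.0°
  b3     pos=(+0.305,+0.037) vel=(+0.000,+0.000) ωy=+0.00 pitch=+180.0°

Key-timestep trajectory:
   step    t(s)  b1.x    b1.z    b1.vx   b1.vz   b2.x    b2.z    b2.vx   b2.vz   b3.x    b3.z    b3.vx   b3.vz 
     19  0.1218   +0.000  +0.037  -0.002  +0.001   +0.063  +0.109  +0.255  -0.138   +0.122  +0.166  +0.680  -0.535
     38  0.2436   +0.000  +0.037  +0.000  +0.000   +0.103  +0.043  -0.097  +0.240   +0.225  +0.058  +0.557  +0.385
     57  0.3654   +0.000  +0.037  +0.000  +0.000   +0.100  +0.049  +0.000  +0.000   +0.293  +0.046  +0.733  -0.638
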